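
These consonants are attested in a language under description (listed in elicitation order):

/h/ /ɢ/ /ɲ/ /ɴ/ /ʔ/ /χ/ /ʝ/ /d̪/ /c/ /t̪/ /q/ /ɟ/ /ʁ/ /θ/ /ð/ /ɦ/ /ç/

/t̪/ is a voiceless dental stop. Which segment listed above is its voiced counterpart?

The voiced counterpart is a voiced dental stop — in this inventory, /d̪/.

/d̪/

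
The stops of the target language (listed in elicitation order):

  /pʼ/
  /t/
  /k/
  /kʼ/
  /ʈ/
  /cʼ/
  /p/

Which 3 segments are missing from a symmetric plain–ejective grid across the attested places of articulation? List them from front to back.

/tʼ/, /ʈʼ/, /c/

place of articulation  plain     ejective
bilabial          p         pʼ      
alveolar          t         —       
retroflex         ʈ         —       
palatal           —         cʼ      
velar             k         kʼ      
Gaps, from front to back: alveolar lacks ejective (/tʼ/); retroflex lacks ejective (/ʈʼ/); palatal lacks plain (/c/).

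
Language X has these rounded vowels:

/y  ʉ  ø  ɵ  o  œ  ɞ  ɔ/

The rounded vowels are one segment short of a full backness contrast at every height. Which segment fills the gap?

/u/

height            front     central   back    
high              y         ʉ         —       
high-mid          ø         ɵ         o       
low-mid           œ         ɞ         ɔ       
The high row has no back member, so the gap is the high back rounded vowel /u/.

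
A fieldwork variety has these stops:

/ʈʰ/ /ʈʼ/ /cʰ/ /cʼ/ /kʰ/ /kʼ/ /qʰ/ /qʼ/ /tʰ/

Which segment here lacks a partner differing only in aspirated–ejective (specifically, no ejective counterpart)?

/tʰ/

Retroflex: /ʈʰ/ ~ /ʈʼ/
Palatal: /cʰ/ ~ /cʼ/
Velar: /kʰ/ ~ /kʼ/
Uvular: /qʰ/ ~ /qʼ/
Alveolar: only /tʰ/ (aspirated); no ejective partner.
So /tʰ/ is the unpaired segment.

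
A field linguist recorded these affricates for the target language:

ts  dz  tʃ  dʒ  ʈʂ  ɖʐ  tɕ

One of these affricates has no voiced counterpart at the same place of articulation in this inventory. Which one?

Alveolar: /ts/ ~ /dz/
Postalveolar: /tʃ/ ~ /dʒ/
Retroflex: /ʈʂ/ ~ /ɖʐ/
Alveolo-palatal: only /tɕ/ (voiceless); no voiced partner.
So /tɕ/ is the unpaired segment.

/tɕ/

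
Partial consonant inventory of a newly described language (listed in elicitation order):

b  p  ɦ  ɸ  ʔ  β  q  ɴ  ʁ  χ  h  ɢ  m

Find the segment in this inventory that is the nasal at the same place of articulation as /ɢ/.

/ɢ/ is a voiced uvular stop.
The nasal at the same place is an uvular nasal — in this inventory, /ɴ/.

/ɴ/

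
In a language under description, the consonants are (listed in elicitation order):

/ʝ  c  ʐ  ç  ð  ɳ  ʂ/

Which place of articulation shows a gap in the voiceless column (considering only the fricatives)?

dental

dental: voiceless —, voiced /ð/.
retroflex: voiceless /ʂ/, voiced /ʐ/.
palatal: voiceless /ç/, voiced /ʝ/.
Every place of articulation has a voiceless member except dental, where /θ/ would be expected.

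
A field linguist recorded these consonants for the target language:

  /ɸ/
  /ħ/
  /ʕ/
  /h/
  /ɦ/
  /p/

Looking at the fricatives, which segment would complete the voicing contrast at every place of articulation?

/β/

bilabial: voiceless /ɸ/, voiced —.
pharyngeal: voiceless /ħ/, voiced /ʕ/.
glottal: voiceless /h/, voiced /ɦ/.
The bilabial row has no voiced member, so the gap is the voiced bilabial fricative /β/.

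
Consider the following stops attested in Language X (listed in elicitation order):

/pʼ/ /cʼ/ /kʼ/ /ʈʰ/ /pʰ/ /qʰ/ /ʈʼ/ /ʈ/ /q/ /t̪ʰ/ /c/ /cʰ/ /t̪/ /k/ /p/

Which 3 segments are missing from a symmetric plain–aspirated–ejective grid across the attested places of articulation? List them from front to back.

place of articulation  plain     aspirated  ejective
bilabial          p         pʰ        pʼ      
dental            t̪        t̪ʰ       —       
retroflex         ʈ         ʈʰ        ʈʼ      
palatal           c         cʰ        cʼ      
velar             k         —         kʼ      
uvular            q         qʰ        —       
Gaps, from front to back: dental lacks ejective (/t̪ʼ/); velar lacks aspirated (/kʰ/); uvular lacks ejective (/qʼ/).

/t̪ʼ/, /kʰ/, /qʼ/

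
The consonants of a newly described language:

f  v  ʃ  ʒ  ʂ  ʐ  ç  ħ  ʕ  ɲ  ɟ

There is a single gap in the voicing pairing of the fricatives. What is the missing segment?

/ʝ/

Voiceless: /f/ (labiodental), /ʃ/ (postalveolar), /ʂ/ (retroflex), /ç/ (palatal), /ħ/ (pharyngeal).
Voiced: /v/ (labiodental), /ʒ/ (postalveolar), /ʐ/ (retroflex), /ʕ/ (pharyngeal).
The palatal row has no voiced member, so the gap is the voiced palatal fricative /ʝ/.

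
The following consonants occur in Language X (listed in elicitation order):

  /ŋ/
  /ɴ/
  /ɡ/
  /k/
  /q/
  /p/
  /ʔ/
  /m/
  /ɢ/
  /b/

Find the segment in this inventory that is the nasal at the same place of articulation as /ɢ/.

/ɴ/

/ɢ/ is a voiced uvular stop.
The nasal at the same place is an uvular nasal — in this inventory, /ɴ/.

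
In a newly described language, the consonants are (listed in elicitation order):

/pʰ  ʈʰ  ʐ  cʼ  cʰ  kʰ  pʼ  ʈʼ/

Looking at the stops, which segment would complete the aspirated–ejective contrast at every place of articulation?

/kʼ/

place of articulation  aspirated  ejective
bilabial          pʰ        pʼ      
retroflex         ʈʰ        ʈʼ      
palatal           cʰ        cʼ      
velar             kʰ        —       
The velar row has no ejective member, so the gap is the ejective velar stop /kʼ/.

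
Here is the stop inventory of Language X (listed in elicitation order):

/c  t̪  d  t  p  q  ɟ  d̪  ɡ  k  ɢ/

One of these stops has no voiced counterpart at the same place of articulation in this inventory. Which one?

Dental: /t̪/ ~ /d̪/
Alveolar: /t/ ~ /d/
Palatal: /c/ ~ /ɟ/
Velar: /k/ ~ /ɡ/
Uvular: /q/ ~ /ɢ/
Bilabial: only /p/ (voiceless); no voiced partner.
So /p/ is the unpaired segment.

/p/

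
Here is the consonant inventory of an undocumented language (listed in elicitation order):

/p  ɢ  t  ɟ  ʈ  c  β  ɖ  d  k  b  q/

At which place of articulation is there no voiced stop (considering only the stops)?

bilabial: voiceless /p/, voiced /b/.
alveolar: voiceless /t/, voiced /d/.
retroflex: voiceless /ʈ/, voiced /ɖ/.
palatal: voiceless /c/, voiced /ɟ/.
velar: voiceless /k/, voiced —.
uvular: voiceless /q/, voiced /ɢ/.
Every place of articulation has a voiced member except velar, where /ɡ/ would be expected.

velar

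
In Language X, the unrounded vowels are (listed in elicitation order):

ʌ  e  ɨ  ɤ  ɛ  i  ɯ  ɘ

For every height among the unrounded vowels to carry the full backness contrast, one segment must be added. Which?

/ɜ/

height            front     central   back    
high              i         ɨ         ɯ       
high-mid          e         ɘ         ɤ       
low-mid           ɛ         —         ʌ       
The low-mid row has no central member, so the gap is the low-mid central unrounded vowel /ɜ/.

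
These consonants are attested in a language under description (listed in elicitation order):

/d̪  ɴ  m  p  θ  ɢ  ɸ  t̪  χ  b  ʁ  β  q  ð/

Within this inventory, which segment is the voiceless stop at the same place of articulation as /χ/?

/χ/ is a voiceless uvular fricative.
The voiceless stop at the same place is a voiceless uvular stop — in this inventory, /q/.

/q/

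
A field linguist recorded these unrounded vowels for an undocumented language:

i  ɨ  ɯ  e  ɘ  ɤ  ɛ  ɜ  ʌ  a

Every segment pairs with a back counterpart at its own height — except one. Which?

/a/

High: /i/ ~ /ɨ/ ~ /ɯ/
High-mid: /e/ ~ /ɘ/ ~ /ɤ/
Low-mid: /ɛ/ ~ /ɜ/ ~ /ʌ/
Low: only /a/ (front); no back partner.
So /a/ is the unpaired segment.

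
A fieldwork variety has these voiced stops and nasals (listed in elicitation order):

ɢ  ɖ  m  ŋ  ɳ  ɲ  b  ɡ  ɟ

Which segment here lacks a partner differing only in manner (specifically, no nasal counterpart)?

/ɢ/

Bilabial: /b/ ~ /m/
Retroflex: /ɖ/ ~ /ɳ/
Palatal: /ɟ/ ~ /ɲ/
Velar: /ɡ/ ~ /ŋ/
Uvular: only /ɢ/ (oral stop); no nasal partner.
So /ɢ/ is the unpaired segment.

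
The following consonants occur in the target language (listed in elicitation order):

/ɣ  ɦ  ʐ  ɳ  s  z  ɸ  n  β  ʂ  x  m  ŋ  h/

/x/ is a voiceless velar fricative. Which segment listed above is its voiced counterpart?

/ɣ/

The voiced counterpart is a voiced velar fricative — in this inventory, /ɣ/.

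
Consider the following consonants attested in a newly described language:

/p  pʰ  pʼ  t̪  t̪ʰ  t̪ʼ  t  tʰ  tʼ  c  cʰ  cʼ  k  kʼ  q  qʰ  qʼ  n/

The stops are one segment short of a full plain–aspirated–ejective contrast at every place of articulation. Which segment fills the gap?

/kʰ/

bilabial: plain /p/, aspirated /pʰ/, ejective /pʼ/.
dental: plain /t̪/, aspirated /t̪ʰ/, ejective /t̪ʼ/.
alveolar: plain /t/, aspirated /tʰ/, ejective /tʼ/.
palatal: plain /c/, aspirated /cʰ/, ejective /cʼ/.
velar: plain /k/, aspirated —, ejective /kʼ/.
uvular: plain /q/, aspirated /qʰ/, ejective /qʼ/.
The velar row has no aspirated member, so the gap is the aspirated velar stop /kʰ/.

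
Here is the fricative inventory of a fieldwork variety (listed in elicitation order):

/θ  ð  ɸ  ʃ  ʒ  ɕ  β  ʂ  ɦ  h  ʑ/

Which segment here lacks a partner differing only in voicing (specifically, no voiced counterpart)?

Bilabial: /ɸ/ ~ /β/
Dental: /θ/ ~ /ð/
Postalveolar: /ʃ/ ~ /ʒ/
Alveolo-palatal: /ɕ/ ~ /ʑ/
Glottal: /h/ ~ /ɦ/
Retroflex: only /ʂ/ (voiceless); no voiced partner.
So /ʂ/ is the unpaired segment.

/ʂ/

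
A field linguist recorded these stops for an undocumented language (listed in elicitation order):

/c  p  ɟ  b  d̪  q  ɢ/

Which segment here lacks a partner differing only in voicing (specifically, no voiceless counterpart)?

Bilabial: /p/ ~ /b/
Palatal: /c/ ~ /ɟ/
Uvular: /q/ ~ /ɢ/
Dental: only /d̪/ (voiced); no voiceless partner.
So /d̪/ is the unpaired segment.

/d̪/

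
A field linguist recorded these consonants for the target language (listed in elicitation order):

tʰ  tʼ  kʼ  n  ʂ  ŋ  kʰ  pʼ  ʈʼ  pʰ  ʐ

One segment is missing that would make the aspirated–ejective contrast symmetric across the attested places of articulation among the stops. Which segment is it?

/ʈʰ/

Aspirated: /pʰ/ (bilabial), /tʰ/ (alveolar), /kʰ/ (velar).
Ejective: /pʼ/ (bilabial), /tʼ/ (alveolar), /ʈʼ/ (retroflex), /kʼ/ (velar).
The retroflex row has no aspirated member, so the gap is the aspirated retroflex stop /ʈʰ/.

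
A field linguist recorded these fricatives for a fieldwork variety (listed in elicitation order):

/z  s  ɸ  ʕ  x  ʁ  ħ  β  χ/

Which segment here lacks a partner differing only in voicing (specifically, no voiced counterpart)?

/x/

Bilabial: /ɸ/ ~ /β/
Alveolar: /s/ ~ /z/
Uvular: /χ/ ~ /ʁ/
Pharyngeal: /ħ/ ~ /ʕ/
Velar: only /x/ (voiceless); no voiced partner.
So /x/ is the unpaired segment.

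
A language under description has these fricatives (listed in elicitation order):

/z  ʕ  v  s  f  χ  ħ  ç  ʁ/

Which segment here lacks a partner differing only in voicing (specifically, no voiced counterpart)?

Labiodental: /f/ ~ /v/
Alveolar: /s/ ~ /z/
Uvular: /χ/ ~ /ʁ/
Pharyngeal: /ħ/ ~ /ʕ/
Palatal: only /ç/ (voiceless); no voiced partner.
So /ç/ is the unpaired segment.

/ç/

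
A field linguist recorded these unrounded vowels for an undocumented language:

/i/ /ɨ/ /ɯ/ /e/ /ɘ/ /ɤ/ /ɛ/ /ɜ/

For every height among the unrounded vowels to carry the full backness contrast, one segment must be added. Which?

high: front /i/, central /ɨ/, back /ɯ/.
high-mid: front /e/, central /ɘ/, back /ɤ/.
low-mid: front /ɛ/, central /ɜ/, back —.
The low-mid row has no back member, so the gap is the low-mid back unrounded vowel /ʌ/.

/ʌ/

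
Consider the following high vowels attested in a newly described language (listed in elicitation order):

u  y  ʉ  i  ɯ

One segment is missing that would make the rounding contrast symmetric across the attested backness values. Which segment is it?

backness          unrounded  rounded 
front             i         y       
central           —         ʉ       
back              ɯ         u       
The central row has no unrounded member, so the gap is the central unrounded vowel /ɨ/.

/ɨ/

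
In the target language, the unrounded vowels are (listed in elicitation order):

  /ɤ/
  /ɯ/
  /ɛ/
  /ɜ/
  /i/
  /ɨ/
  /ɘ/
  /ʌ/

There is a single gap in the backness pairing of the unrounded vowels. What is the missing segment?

/e/

high: front /i/, central /ɨ/, back /ɯ/.
high-mid: front —, central /ɘ/, back /ɤ/.
low-mid: front /ɛ/, central /ɜ/, back /ʌ/.
The high-mid row has no front member, so the gap is the high-mid front unrounded vowel /e/.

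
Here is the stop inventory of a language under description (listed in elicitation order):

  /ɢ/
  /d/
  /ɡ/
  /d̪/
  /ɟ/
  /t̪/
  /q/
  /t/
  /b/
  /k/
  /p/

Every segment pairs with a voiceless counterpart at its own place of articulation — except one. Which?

Bilabial: /p/ ~ /b/
Dental: /t̪/ ~ /d̪/
Alveolar: /t/ ~ /d/
Velar: /k/ ~ /ɡ/
Uvular: /q/ ~ /ɢ/
Palatal: only /ɟ/ (voiced); no voiceless partner.
So /ɟ/ is the unpaired segment.

/ɟ/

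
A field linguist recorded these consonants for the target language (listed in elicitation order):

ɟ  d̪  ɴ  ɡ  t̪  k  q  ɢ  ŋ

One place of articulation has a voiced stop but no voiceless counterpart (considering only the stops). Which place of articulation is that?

palatal

Voiceless: /t̪/ (dental), /k/ (velar), /q/ (uvular).
Voiced: /d̪/ (dental), /ɟ/ (palatal), /ɡ/ (velar), /ɢ/ (uvular).
Every place of articulation has a voiceless member except palatal, where /c/ would be expected.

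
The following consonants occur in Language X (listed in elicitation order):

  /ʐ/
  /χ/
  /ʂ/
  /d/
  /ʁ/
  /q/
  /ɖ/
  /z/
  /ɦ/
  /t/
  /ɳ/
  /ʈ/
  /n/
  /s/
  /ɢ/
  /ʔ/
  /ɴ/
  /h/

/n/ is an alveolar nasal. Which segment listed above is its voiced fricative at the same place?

The voiced fricative at the same place is a voiced alveolar fricative — in this inventory, /z/.

/z/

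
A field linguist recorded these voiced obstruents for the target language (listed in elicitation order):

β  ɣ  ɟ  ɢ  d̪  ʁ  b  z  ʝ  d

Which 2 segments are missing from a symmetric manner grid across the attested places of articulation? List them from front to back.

place of articulation  stop      fricative
bilabial          b         β       
dental            d̪        —       
alveolar          d         z       
palatal           ɟ         ʝ       
velar             —         ɣ       
uvular            ɢ         ʁ       
Gaps, from front to back: dental lacks fricative (/ð/); velar lacks stop (/ɡ/).

/ð/, /ɡ/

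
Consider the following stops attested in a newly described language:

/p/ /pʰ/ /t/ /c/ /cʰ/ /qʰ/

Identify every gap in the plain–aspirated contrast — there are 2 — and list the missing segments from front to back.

/tʰ/, /q/

bilabial: plain /p/, aspirated /pʰ/.
alveolar: plain /t/, aspirated —.
palatal: plain /c/, aspirated /cʰ/.
uvular: plain —, aspirated /qʰ/.
Gaps, from front to back: alveolar lacks aspirated (/tʰ/); uvular lacks plain (/q/).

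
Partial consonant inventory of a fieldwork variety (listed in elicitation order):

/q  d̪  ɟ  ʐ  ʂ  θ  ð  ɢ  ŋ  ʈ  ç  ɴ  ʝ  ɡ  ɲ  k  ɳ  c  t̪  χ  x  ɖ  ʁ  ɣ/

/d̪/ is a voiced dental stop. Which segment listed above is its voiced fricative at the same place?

The voiced fricative at the same place is a voiced dental fricative — in this inventory, /ð/.

/ð/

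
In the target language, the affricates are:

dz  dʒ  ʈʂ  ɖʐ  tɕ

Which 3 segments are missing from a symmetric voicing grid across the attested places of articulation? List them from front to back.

/ts/, /tʃ/, /dʑ/

alveolar: voiceless —, voiced /dz/.
postalveolar: voiceless —, voiced /dʒ/.
retroflex: voiceless /ʈʂ/, voiced /ɖʐ/.
alveolo-palatal: voiceless /tɕ/, voiced —.
Gaps, from front to back: alveolar lacks voiceless (/ts/); postalveolar lacks voiceless (/tʃ/); alveolo-palatal lacks voiced (/dʑ/).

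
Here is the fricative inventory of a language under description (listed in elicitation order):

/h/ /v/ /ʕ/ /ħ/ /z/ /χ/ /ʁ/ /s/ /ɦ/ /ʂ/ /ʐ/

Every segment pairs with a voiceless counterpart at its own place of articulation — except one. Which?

/v/

Alveolar: /s/ ~ /z/
Retroflex: /ʂ/ ~ /ʐ/
Uvular: /χ/ ~ /ʁ/
Pharyngeal: /ħ/ ~ /ʕ/
Glottal: /h/ ~ /ɦ/
Labiodental: only /v/ (voiced); no voiceless partner.
So /v/ is the unpaired segment.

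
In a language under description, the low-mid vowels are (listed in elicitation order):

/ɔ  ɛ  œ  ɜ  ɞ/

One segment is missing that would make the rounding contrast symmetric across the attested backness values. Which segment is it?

/ʌ/

Unrounded: /ɛ/ (front), /ɜ/ (central).
Rounded: /œ/ (front), /ɞ/ (central), /ɔ/ (back).
The back row has no unrounded member, so the gap is the back unrounded vowel /ʌ/.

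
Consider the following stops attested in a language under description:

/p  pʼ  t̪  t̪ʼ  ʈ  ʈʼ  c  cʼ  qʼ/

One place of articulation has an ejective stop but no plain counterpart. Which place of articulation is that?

place of articulation  plain     ejective
bilabial          p         pʼ      
dental            t̪        t̪ʼ     
retroflex         ʈ         ʈʼ      
palatal           c         cʼ      
uvular            —         qʼ      
Every place of articulation has a plain member except uvular, where /q/ would be expected.

uvular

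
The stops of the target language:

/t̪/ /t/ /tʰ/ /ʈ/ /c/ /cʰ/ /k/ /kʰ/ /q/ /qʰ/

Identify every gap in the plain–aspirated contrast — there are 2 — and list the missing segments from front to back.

/t̪ʰ/, /ʈʰ/

dental: plain /t̪/, aspirated —.
alveolar: plain /t/, aspirated /tʰ/.
retroflex: plain /ʈ/, aspirated —.
palatal: plain /c/, aspirated /cʰ/.
velar: plain /k/, aspirated /kʰ/.
uvular: plain /q/, aspirated /qʰ/.
Gaps, from front to back: dental lacks aspirated (/t̪ʰ/); retroflex lacks aspirated (/ʈʰ/).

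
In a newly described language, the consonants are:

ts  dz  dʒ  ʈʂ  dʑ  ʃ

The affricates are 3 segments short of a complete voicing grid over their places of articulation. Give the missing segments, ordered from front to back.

/tʃ/, /ɖʐ/, /tɕ/

alveolar: voiceless /ts/, voiced /dz/.
postalveolar: voiceless —, voiced /dʒ/.
retroflex: voiceless /ʈʂ/, voiced —.
alveolo-palatal: voiceless —, voiced /dʑ/.
Gaps, from front to back: postalveolar lacks voiceless (/tʃ/); retroflex lacks voiced (/ɖʐ/); alveolo-palatal lacks voiceless (/tɕ/).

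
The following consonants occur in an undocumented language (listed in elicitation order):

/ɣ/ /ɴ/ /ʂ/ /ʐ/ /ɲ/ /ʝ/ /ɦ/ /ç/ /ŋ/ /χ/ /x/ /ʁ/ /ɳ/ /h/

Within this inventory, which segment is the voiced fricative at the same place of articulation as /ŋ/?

/ɣ/

/ŋ/ is a velar nasal.
The voiced fricative at the same place is a voiced velar fricative — in this inventory, /ɣ/.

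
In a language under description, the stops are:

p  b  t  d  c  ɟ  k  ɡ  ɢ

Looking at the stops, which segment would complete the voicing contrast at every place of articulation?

/q/

bilabial: voiceless /p/, voiced /b/.
alveolar: voiceless /t/, voiced /d/.
palatal: voiceless /c/, voiced /ɟ/.
velar: voiceless /k/, voiced /ɡ/.
uvular: voiceless —, voiced /ɢ/.
The uvular row has no voiceless member, so the gap is the voiceless uvular stop /q/.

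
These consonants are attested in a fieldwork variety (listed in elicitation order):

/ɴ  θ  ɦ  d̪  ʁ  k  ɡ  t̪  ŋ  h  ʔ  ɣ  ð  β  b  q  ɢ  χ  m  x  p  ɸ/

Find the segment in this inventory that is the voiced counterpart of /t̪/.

/d̪/

/t̪/ is a voiceless dental stop.
The voiced counterpart is a voiced dental stop — in this inventory, /d̪/.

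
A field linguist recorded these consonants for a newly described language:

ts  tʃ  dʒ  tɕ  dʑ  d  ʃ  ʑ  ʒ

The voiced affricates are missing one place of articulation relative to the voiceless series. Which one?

place of articulation  voiceless  voiced  
alveolar          ts        —       
postalveolar      tʃ        dʒ      
alveolo-palatal   tɕ        dʑ      
Every place of articulation has a voiced member except alveolar, where /dz/ would be expected.

alveolar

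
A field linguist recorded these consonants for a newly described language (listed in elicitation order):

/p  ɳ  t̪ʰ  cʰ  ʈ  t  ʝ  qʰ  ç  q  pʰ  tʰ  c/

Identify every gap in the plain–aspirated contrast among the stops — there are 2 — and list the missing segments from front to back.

/t̪/, /ʈʰ/

place of articulation  plain     aspirated
bilabial          p         pʰ      
dental            —         t̪ʰ     
alveolar          t         tʰ      
retroflex         ʈ         —       
palatal           c         cʰ      
uvular            q         qʰ      
Gaps, from front to back: dental lacks plain (/t̪/); retroflex lacks aspirated (/ʈʰ/).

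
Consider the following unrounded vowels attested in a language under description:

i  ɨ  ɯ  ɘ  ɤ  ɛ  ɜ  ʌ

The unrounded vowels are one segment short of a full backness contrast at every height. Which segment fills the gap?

high: front /i/, central /ɨ/, back /ɯ/.
high-mid: front —, central /ɘ/, back /ɤ/.
low-mid: front /ɛ/, central /ɜ/, back /ʌ/.
The high-mid row has no front member, so the gap is the high-mid front unrounded vowel /e/.

/e/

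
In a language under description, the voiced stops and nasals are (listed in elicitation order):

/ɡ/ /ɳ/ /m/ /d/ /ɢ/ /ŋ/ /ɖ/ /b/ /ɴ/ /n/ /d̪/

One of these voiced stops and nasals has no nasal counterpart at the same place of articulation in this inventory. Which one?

/d̪/

Bilabial: /b/ ~ /m/
Alveolar: /d/ ~ /n/
Retroflex: /ɖ/ ~ /ɳ/
Velar: /ɡ/ ~ /ŋ/
Uvular: /ɢ/ ~ /ɴ/
Dental: only /d̪/ (oral stop); no nasal partner.
So /d̪/ is the unpaired segment.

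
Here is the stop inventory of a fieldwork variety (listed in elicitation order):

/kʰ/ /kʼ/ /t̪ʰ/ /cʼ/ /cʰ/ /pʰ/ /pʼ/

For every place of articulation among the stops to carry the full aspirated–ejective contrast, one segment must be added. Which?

/t̪ʼ/

bilabial: aspirated /pʰ/, ejective /pʼ/.
dental: aspirated /t̪ʰ/, ejective —.
palatal: aspirated /cʰ/, ejective /cʼ/.
velar: aspirated /kʰ/, ejective /kʼ/.
The dental row has no ejective member, so the gap is the ejective dental stop /t̪ʼ/.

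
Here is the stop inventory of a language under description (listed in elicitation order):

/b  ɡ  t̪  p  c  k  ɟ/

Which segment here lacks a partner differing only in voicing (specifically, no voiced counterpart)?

Bilabial: /p/ ~ /b/
Palatal: /c/ ~ /ɟ/
Velar: /k/ ~ /ɡ/
Dental: only /t̪/ (voiceless); no voiced partner.
So /t̪/ is the unpaired segment.

/t̪/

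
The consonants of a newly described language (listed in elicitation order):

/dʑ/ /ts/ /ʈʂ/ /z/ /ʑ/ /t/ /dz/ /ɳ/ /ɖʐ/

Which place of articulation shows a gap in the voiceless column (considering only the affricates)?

alveolar: voiceless /ts/, voiced /dz/.
retroflex: voiceless /ʈʂ/, voiced /ɖʐ/.
alveolo-palatal: voiceless —, voiced /dʑ/.
Every place of articulation has a voiceless member except alveolo-palatal, where /tɕ/ would be expected.

alveolo-palatal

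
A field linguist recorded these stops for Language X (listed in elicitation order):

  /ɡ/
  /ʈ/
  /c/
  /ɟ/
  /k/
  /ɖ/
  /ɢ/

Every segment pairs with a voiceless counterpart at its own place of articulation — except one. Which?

/ɢ/

Retroflex: /ʈ/ ~ /ɖ/
Palatal: /c/ ~ /ɟ/
Velar: /k/ ~ /ɡ/
Uvular: only /ɢ/ (voiced); no voiceless partner.
So /ɢ/ is the unpaired segment.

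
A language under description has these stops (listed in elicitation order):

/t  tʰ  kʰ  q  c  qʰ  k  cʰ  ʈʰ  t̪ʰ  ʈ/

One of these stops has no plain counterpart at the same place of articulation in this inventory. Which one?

Alveolar: /t/ ~ /tʰ/
Retroflex: /ʈ/ ~ /ʈʰ/
Palatal: /c/ ~ /cʰ/
Velar: /k/ ~ /kʰ/
Uvular: /q/ ~ /qʰ/
Dental: only /t̪ʰ/ (aspirated); no plain partner.
So /t̪ʰ/ is the unpaired segment.

/t̪ʰ/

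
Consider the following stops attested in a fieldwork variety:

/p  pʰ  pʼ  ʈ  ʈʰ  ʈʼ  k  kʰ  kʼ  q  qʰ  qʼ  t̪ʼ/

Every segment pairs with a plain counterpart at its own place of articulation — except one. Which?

/t̪ʼ/

Bilabial: /p/ ~ /pʰ/ ~ /pʼ/
Retroflex: /ʈ/ ~ /ʈʰ/ ~ /ʈʼ/
Velar: /k/ ~ /kʰ/ ~ /kʼ/
Uvular: /q/ ~ /qʰ/ ~ /qʼ/
Dental: only /t̪ʼ/ (ejective); no plain partner.
So /t̪ʼ/ is the unpaired segment.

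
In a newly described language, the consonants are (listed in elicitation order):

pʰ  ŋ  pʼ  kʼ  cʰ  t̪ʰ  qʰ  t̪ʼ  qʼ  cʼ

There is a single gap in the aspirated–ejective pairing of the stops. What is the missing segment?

place of articulation  aspirated  ejective
bilabial          pʰ        pʼ      
dental            t̪ʰ       t̪ʼ     
palatal           cʰ        cʼ      
velar             —         kʼ      
uvular            qʰ        qʼ      
The velar row has no aspirated member, so the gap is the aspirated velar stop /kʰ/.

/kʰ/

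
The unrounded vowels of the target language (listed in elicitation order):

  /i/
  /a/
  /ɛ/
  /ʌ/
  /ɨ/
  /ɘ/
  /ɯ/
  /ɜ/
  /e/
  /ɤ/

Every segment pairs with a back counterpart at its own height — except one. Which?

/a/

High: /i/ ~ /ɨ/ ~ /ɯ/
High-mid: /e/ ~ /ɘ/ ~ /ɤ/
Low-mid: /ɛ/ ~ /ɜ/ ~ /ʌ/
Low: only /a/ (front); no back partner.
So /a/ is the unpaired segment.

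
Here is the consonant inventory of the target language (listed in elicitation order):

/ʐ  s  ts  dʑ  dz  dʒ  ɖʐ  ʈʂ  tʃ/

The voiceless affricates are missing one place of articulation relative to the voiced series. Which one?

alveolo-palatal

place of articulation  voiceless  voiced  
alveolar          ts        dz      
postalveolar      tʃ        dʒ      
retroflex         ʈʂ        ɖʐ      
alveolo-palatal   —         dʑ      
Every place of articulation has a voiceless member except alveolo-palatal, where /tɕ/ would be expected.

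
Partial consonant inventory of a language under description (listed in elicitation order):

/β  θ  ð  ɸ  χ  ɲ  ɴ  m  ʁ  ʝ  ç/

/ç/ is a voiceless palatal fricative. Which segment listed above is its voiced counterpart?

The voiced counterpart is a voiced palatal fricative — in this inventory, /ʝ/.

/ʝ/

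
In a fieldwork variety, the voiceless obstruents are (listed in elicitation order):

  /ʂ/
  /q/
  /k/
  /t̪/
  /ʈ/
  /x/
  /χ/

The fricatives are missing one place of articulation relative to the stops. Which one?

Stop: /t̪/ (dental), /ʈ/ (retroflex), /k/ (velar), /q/ (uvular).
Fricative: /ʂ/ (retroflex), /x/ (velar), /χ/ (uvular).
Every place of articulation has a fricative member except dental, where /θ/ would be expected.

dental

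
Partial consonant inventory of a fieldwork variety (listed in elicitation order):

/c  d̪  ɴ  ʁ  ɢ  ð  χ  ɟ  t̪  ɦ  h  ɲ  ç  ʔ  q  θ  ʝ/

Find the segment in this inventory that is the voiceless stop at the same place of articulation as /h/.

/ʔ/

/h/ is a voiceless glottal fricative.
The voiceless stop at the same place is a voiceless glottal stop — in this inventory, /ʔ/.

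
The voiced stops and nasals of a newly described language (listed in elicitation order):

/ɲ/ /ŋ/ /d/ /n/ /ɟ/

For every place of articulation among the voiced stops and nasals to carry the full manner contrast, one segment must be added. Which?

/ɡ/

Oral stop: /d/ (alveolar), /ɟ/ (palatal).
Nasal: /n/ (alveolar), /ɲ/ (palatal), /ŋ/ (velar).
The velar row has no oral stop member, so the gap is the velar oral stop /ɡ/.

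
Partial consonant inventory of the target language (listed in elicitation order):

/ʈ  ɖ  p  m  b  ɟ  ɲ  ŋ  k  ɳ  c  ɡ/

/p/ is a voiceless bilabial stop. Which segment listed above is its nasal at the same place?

The nasal at the same place is a bilabial nasal — in this inventory, /m/.

/m/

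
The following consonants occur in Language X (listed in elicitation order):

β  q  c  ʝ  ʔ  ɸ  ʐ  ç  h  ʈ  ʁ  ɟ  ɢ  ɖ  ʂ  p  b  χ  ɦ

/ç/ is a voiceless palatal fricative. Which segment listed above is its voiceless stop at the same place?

The voiceless stop at the same place is a voiceless palatal stop — in this inventory, /c/.

/c/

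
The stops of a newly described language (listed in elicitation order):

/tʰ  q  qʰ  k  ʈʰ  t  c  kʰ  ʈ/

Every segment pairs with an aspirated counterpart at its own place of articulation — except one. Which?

Alveolar: /t/ ~ /tʰ/
Retroflex: /ʈ/ ~ /ʈʰ/
Velar: /k/ ~ /kʰ/
Uvular: /q/ ~ /qʰ/
Palatal: only /c/ (plain); no aspirated partner.
So /c/ is the unpaired segment.

/c/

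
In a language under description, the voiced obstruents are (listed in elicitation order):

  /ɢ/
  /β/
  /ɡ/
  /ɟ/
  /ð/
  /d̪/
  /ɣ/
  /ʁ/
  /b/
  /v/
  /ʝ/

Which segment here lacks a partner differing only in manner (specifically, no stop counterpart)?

/v/

Bilabial: /b/ ~ /β/
Dental: /d̪/ ~ /ð/
Palatal: /ɟ/ ~ /ʝ/
Velar: /ɡ/ ~ /ɣ/
Uvular: /ɢ/ ~ /ʁ/
Labiodental: only /v/ (fricative); no stop partner.
So /v/ is the unpaired segment.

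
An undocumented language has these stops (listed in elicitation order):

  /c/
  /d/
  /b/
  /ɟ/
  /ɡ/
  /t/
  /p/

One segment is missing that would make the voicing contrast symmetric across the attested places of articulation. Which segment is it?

bilabial: voiceless /p/, voiced /b/.
alveolar: voiceless /t/, voiced /d/.
palatal: voiceless /c/, voiced /ɟ/.
velar: voiceless —, voiced /ɡ/.
The velar row has no voiceless member, so the gap is the voiceless velar stop /k/.

/k/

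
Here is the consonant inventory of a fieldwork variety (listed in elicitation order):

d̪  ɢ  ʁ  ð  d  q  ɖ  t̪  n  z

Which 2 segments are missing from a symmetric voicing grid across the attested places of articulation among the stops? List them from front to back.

Voiceless: /t̪/ (dental), /q/ (uvular).
Voiced: /d̪/ (dental), /d/ (alveolar), /ɖ/ (retroflex), /ɢ/ (uvular).
Gaps, from front to back: alveolar lacks voiceless (/t/); retroflex lacks voiceless (/ʈ/).

/t/, /ʈ/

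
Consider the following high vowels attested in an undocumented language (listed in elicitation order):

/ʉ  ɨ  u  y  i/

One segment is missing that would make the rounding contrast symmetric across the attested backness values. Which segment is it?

/ɯ/

backness          unrounded  rounded 
front             i         y       
central           ɨ         ʉ       
back              —         u       
The back row has no unrounded member, so the gap is the back unrounded vowel /ɯ/.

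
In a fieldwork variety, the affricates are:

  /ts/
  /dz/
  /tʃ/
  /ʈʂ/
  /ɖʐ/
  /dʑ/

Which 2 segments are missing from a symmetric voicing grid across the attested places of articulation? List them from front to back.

/dʒ/, /tɕ/

place of articulation  voiceless  voiced  
alveolar          ts        dz      
postalveolar      tʃ        —       
retroflex         ʈʂ        ɖʐ      
alveolo-palatal   —         dʑ      
Gaps, from front to back: postalveolar lacks voiced (/dʒ/); alveolo-palatal lacks voiceless (/tɕ/).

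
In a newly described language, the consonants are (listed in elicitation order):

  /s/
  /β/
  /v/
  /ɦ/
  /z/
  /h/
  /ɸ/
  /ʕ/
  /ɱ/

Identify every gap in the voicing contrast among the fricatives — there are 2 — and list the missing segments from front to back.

bilabial: voiceless /ɸ/, voiced /β/.
labiodental: voiceless —, voiced /v/.
alveolar: voiceless /s/, voiced /z/.
pharyngeal: voiceless —, voiced /ʕ/.
glottal: voiceless /h/, voiced /ɦ/.
Gaps, from front to back: labiodental lacks voiceless (/f/); pharyngeal lacks voiceless (/ħ/).

/f/, /ħ/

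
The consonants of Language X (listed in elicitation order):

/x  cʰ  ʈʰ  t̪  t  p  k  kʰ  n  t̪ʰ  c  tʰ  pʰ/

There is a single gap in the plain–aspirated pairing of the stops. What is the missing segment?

Plain: /p/ (bilabial), /t̪/ (dental), /t/ (alveolar), /c/ (palatal), /k/ (velar).
Aspirated: /pʰ/ (bilabial), /t̪ʰ/ (dental), /tʰ/ (alveolar), /ʈʰ/ (retroflex), /cʰ/ (palatal), /kʰ/ (velar).
The retroflex row has no plain member, so the gap is the plain retroflex stop /ʈ/.

/ʈ/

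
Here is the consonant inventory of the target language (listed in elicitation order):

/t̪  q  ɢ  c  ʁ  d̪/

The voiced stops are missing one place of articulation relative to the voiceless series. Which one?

palatal

Voiceless: /t̪/ (dental), /c/ (palatal), /q/ (uvular).
Voiced: /d̪/ (dental), /ɢ/ (uvular).
Every place of articulation has a voiced member except palatal, where /ɟ/ would be expected.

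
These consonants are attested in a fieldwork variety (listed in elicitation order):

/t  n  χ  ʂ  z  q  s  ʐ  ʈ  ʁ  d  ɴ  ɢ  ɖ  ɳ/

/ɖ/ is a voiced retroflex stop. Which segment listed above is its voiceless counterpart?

/ʈ/

The voiceless counterpart is a voiceless retroflex stop — in this inventory, /ʈ/.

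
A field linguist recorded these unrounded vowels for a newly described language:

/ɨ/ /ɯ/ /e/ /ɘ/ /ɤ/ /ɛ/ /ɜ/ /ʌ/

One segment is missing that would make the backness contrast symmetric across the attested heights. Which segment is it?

Front: /e/ (high-mid), /ɛ/ (low-mid).
Central: /ɨ/ (high), /ɘ/ (high-mid), /ɜ/ (low-mid).
Back: /ɯ/ (high), /ɤ/ (high-mid), /ʌ/ (low-mid).
The high row has no front member, so the gap is the high front unrounded vowel /i/.

/i/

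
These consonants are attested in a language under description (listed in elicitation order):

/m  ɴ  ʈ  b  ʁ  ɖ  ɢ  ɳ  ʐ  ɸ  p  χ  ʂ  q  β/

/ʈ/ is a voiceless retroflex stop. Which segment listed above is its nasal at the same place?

The nasal at the same place is a retroflex nasal — in this inventory, /ɳ/.

/ɳ/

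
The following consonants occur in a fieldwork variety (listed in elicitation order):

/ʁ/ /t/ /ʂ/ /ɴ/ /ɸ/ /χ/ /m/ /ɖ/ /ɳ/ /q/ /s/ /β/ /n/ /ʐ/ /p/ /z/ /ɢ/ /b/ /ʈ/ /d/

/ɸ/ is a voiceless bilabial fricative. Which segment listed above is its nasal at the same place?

/m/

The nasal at the same place is a bilabial nasal — in this inventory, /m/.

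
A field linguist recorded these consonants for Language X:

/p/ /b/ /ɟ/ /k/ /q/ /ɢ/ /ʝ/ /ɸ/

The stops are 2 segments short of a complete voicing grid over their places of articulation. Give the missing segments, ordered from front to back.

Voiceless: /p/ (bilabial), /k/ (velar), /q/ (uvular).
Voiced: /b/ (bilabial), /ɟ/ (palatal), /ɢ/ (uvular).
Gaps, from front to back: palatal lacks voiceless (/c/); velar lacks voiced (/ɡ/).

/c/, /ɡ/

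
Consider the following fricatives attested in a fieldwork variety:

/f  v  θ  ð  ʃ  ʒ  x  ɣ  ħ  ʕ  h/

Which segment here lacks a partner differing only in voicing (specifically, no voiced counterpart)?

/h/

Labiodental: /f/ ~ /v/
Dental: /θ/ ~ /ð/
Postalveolar: /ʃ/ ~ /ʒ/
Velar: /x/ ~ /ɣ/
Pharyngeal: /ħ/ ~ /ʕ/
Glottal: only /h/ (voiceless); no voiced partner.
So /h/ is the unpaired segment.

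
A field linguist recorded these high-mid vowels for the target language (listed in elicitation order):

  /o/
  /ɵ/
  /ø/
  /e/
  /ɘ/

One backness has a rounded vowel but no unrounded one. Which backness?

backness          unrounded  rounded 
front             e         ø       
central           ɘ         ɵ       
back              —         o       
Every backness has an unrounded member except back, where /ɤ/ would be expected.

back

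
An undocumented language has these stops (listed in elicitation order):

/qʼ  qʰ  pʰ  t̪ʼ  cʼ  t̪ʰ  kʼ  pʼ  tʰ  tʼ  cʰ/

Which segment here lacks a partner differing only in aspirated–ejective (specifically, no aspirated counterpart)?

/kʼ/

Bilabial: /pʰ/ ~ /pʼ/
Dental: /t̪ʰ/ ~ /t̪ʼ/
Alveolar: /tʰ/ ~ /tʼ/
Palatal: /cʰ/ ~ /cʼ/
Uvular: /qʰ/ ~ /qʼ/
Velar: only /kʼ/ (ejective); no aspirated partner.
So /kʼ/ is the unpaired segment.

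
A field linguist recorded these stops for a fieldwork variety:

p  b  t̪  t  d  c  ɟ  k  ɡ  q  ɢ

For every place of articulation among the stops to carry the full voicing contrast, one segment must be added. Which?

/d̪/

Voiceless: /p/ (bilabial), /t̪/ (dental), /t/ (alveolar), /c/ (palatal), /k/ (velar), /q/ (uvular).
Voiced: /b/ (bilabial), /d/ (alveolar), /ɟ/ (palatal), /ɡ/ (velar), /ɢ/ (uvular).
The dental row has no voiced member, so the gap is the voiced dental stop /d̪/.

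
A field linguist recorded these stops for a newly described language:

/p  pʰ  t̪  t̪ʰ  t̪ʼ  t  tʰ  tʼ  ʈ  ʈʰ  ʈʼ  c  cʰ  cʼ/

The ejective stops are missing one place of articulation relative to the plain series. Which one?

bilabial

place of articulation  plain     aspirated  ejective
bilabial          p         pʰ        —       
dental            t̪        t̪ʰ       t̪ʼ     
alveolar          t         tʰ        tʼ      
retroflex         ʈ         ʈʰ        ʈʼ      
palatal           c         cʰ        cʼ      
Every place of articulation has an ejective member except bilabial, where /pʼ/ would be expected.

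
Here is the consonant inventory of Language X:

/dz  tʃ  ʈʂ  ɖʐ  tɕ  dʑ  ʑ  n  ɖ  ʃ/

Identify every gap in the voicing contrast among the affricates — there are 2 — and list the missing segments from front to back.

Voiceless: /tʃ/ (postalveolar), /ʈʂ/ (retroflex), /tɕ/ (alveolo-palatal).
Voiced: /dz/ (alveolar), /ɖʐ/ (retroflex), /dʑ/ (alveolo-palatal).
Gaps, from front to back: alveolar lacks voiceless (/ts/); postalveolar lacks voiced (/dʒ/).

/ts/, /dʒ/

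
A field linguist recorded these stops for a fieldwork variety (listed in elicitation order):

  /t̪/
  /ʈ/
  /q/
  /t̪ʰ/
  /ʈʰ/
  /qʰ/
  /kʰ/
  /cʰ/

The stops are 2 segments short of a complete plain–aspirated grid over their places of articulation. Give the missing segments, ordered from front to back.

/c/, /k/

dental: plain /t̪/, aspirated /t̪ʰ/.
retroflex: plain /ʈ/, aspirated /ʈʰ/.
palatal: plain —, aspirated /cʰ/.
velar: plain —, aspirated /kʰ/.
uvular: plain /q/, aspirated /qʰ/.
Gaps, from front to back: palatal lacks plain (/c/); velar lacks plain (/k/).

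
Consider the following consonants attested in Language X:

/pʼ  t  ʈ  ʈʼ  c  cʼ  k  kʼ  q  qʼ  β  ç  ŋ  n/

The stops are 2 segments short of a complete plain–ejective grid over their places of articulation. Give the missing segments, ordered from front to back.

/p/, /tʼ/

Plain: /t/ (alveolar), /ʈ/ (retroflex), /c/ (palatal), /k/ (velar), /q/ (uvular).
Ejective: /pʼ/ (bilabial), /ʈʼ/ (retroflex), /cʼ/ (palatal), /kʼ/ (velar), /qʼ/ (uvular).
Gaps, from front to back: bilabial lacks plain (/p/); alveolar lacks ejective (/tʼ/).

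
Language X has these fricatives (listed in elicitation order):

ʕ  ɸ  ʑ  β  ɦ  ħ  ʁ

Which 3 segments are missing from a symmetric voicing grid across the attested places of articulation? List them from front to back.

Voiceless: /ɸ/ (bilabial), /ħ/ (pharyngeal).
Voiced: /β/ (bilabial), /ʑ/ (alveolo-palatal), /ʁ/ (uvular), /ʕ/ (pharyngeal), /ɦ/ (glottal).
Gaps, from front to back: alveolo-palatal lacks voiceless (/ɕ/); uvular lacks voiceless (/χ/); glottal lacks voiceless (/h/).

/ɕ/, /χ/, /h/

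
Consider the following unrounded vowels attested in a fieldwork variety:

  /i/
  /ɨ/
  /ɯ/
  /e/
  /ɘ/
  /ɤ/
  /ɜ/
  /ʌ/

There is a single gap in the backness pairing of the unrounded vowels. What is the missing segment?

/ɛ/

height            front     central   back    
high              i         ɨ         ɯ       
high-mid          e         ɘ         ɤ       
low-mid           —         ɜ         ʌ       
The low-mid row has no front member, so the gap is the low-mid front unrounded vowel /ɛ/.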